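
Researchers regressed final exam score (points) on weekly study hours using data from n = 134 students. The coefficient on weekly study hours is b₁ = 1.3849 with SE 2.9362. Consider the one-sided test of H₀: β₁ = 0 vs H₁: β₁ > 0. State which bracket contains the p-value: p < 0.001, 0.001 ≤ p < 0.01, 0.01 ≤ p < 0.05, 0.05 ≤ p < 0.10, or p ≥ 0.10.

t = 1.3849 / 2.9362 = 0.472.
df = n − 2 = 134 − 2 = 132.
One-sided p = P(T_{132} > t) ≈ 0.3190.
So p ≥ 0.10.

p ≥ 0.10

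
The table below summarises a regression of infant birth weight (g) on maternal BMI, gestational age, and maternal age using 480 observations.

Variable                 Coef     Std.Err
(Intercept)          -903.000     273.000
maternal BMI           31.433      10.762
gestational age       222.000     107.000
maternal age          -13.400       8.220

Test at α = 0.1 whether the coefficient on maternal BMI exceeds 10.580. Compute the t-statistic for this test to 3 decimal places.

Read off: b = 31.433, SE = 10.762 for maternal BMI.
H₀: β₁ = 10.580 vs H₁: β₁ > 10.580.
t = (31.433 − 10.580) / 10.762 = 1.938.
df = n − k − 1 = 480 − 3 − 1 = 476.
One-sided p ≈ 0.0266, which is < 0.1, so reject H₀.
There is evidence that the true slope on maternal BMI exceeds 10.580 g per unit, holding the other predictors fixed.

t = 1.938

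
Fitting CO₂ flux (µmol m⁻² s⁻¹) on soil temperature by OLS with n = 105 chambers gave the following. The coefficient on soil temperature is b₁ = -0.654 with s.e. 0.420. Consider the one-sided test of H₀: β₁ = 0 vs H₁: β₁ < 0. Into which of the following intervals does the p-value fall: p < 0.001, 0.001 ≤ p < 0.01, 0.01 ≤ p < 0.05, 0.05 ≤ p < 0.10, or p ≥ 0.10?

t = -0.654 / 0.420 = -1.557.
df = n − 2 = 105 − 2 = 103.
One-sided p = P(T_{103} < t) ≈ 0.0613.
So 0.05 ≤ p < 0.10.

0.05 ≤ p < 0.10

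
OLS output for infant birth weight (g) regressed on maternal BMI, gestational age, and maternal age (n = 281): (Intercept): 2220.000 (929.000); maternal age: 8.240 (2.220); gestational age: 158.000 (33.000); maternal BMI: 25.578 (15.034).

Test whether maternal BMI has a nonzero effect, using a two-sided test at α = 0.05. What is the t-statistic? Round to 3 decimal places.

Read off: b = 25.578, SE = 15.034 for maternal BMI.
H₀: β₁ = 0 vs H₁: β₁ ≠ 0.
t = 25.578 / 15.034 = 1.701.
df = n − k − 1 = 281 − 3 − 1 = 277.
Two-sided p ≈ 0.0900, which is ≥ 0.05, so fail to reject H₀.
The data do not give significant evidence of an association between maternal BMI and infant birth weight, after adjusting for the other predictors.

t = 1.701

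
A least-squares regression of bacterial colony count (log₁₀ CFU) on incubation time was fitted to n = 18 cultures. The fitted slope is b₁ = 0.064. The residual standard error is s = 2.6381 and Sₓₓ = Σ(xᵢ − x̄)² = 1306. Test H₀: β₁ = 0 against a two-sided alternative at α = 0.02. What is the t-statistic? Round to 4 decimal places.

t = 0.8767

SE(b₁) = s/√Sₓₓ = 2.6381/√1306 = 0.0729995.
t = 0.064 / 0.0729995 = 0.8767.
df = n − 2 = 16.
Two-sided p ≈ 0.3936, which is ≥ 0.02, so fail to reject H₀.
The data do not give significant evidence of an association between incubation time and bacterial colony count.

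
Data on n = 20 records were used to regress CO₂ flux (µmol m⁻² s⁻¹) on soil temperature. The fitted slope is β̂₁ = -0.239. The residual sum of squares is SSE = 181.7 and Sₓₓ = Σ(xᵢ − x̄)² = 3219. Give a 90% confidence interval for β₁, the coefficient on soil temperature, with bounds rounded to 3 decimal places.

MSE = SSE/(n − 2) = 181.7/18 = 10.0944.
SE(β̂₁) = √(MSE/Sₓₓ) = √(10.0944/3219) = 0.0559991.
df = n − 2 = 18.
t* = t_{0.05, 18} = 1.734064.
Margin = t* × SE = 1.734064 × 0.0559991 = 0.09711.
CI: -0.239 ± 0.09711 → (-0.336, -0.142).
With 90% confidence, each one-unit increase in soil temperature is associated with a change of between -0.336 and -0.142 µmol m⁻² s⁻¹ in CO₂ flux.

(-0.336, -0.142)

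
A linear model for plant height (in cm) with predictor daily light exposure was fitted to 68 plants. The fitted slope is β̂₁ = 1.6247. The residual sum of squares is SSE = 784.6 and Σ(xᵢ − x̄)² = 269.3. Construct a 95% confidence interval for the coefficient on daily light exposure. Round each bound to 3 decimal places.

(1.205, 2.044)

MSE = SSE/(n − 2) = 784.6/66 = 11.8879.
SE(β̂₁) = √(MSE/Sₓₓ) = √(11.8879/269.3) = 0.210104.
df = n − 2 = 66.
t* = t_{0.025, 66} = 1.996564.
Margin = t* × SE = 1.996564 × 0.210104 = 0.41949.
CI: 1.6247 ± 0.41949 → (1.205, 2.044).
With 95% confidence, each one-unit increase in daily light exposure is associated with a change of between 1.205 and 2.044 cm in plant height.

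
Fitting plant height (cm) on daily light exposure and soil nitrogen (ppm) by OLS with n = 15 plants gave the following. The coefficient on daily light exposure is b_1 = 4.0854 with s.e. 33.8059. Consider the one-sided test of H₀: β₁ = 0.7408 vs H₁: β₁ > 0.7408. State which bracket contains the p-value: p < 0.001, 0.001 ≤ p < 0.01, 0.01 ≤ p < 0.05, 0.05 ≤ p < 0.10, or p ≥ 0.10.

t = (4.0854 − 0.7408) / 33.8059 = 0.099.
df = n − k − 1 = 15 − 2 − 1 = 12.
One-sided p = P(T_{12} > t) ≈ 0.4614.
So p ≥ 0.10.

p ≥ 0.10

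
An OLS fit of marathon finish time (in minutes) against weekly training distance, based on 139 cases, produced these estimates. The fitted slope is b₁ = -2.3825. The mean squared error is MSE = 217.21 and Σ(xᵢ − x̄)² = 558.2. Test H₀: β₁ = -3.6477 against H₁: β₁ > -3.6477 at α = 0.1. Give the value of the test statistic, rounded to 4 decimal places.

t = 2.0282

SE(b₁) = √(MSE/Sₓₓ) = √(217.21/558.2) = 0.623799.
t = (-2.3825 − (-3.6477)) / 0.623799 = 2.0282.
df = n − 2 = 137.
One-sided p ≈ 0.0222, which is < 0.1, so reject H₀.
There is evidence that the true slope on weekly training distance exceeds -3.6477 minutes per unit.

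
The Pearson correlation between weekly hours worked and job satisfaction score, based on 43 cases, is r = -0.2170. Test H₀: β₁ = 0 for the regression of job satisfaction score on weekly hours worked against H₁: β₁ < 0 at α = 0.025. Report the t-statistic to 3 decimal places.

t = r·√(n − 2)/√(1 − r²) = -0.2170·√41/√0.952911 = -1.423.
df = n − 2 = 41.
One-sided p ≈ 0.0811, which is ≥ 0.025, so fail to reject H₀.
The data do not give significant evidence of a linear association between weekly hours worked and job satisfaction score.

t = -1.423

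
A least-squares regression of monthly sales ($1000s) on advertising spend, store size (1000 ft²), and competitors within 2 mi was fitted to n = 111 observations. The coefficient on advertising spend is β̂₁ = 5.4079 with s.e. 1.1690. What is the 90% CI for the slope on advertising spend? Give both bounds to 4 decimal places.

df = n − k − 1 = 111 − 3 − 1 = 107.
t* = t_{0.05, 107} = 1.659219.
Margin = t* × SE = 1.659219 × 1.1690 = 1.939627.
CI: 5.4079 ± 1.939627 → (3.4683, 7.3475).
With 90% confidence, each one-unit increase in advertising spend is associated with a change of between 3.4683 and 7.3475 $1000s in monthly sales, holding the other predictors fixed.

(3.4683, 7.3475)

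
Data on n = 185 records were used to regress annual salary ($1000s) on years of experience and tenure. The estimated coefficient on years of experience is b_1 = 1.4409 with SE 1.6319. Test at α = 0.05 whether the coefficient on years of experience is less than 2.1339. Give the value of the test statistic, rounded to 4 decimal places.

t = -0.4247

H₀: β₁ = 2.1339 vs H₁: β₁ < 2.1339.
t = (b_1 − β₁⁰)/SE = (1.4409 − 2.1339) / 1.6319 = -0.4247.
df = n − k − 1 = 185 − 2 − 1 = 182.
One-sided p ≈ 0.3358, which is ≥ 0.05, so fail to reject H₀.
The data do not give significant evidence that the true slope on years of experience is below 2.1339 $1000s per unit, holding the other predictors fixed.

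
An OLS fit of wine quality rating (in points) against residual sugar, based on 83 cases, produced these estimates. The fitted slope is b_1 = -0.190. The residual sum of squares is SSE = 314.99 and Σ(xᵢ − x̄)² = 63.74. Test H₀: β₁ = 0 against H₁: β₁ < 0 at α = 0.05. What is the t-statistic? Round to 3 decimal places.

t = -0.769

MSE = SSE/(n − 2) = 314.99/81 = 3.88877.
SE(b_1) = √(MSE/Sₓₓ) = √(3.88877/63.74) = 0.247002.
t = -0.190 / 0.247002 = -0.769.
df = n − 2 = 81.
One-sided p ≈ 0.2220, which is ≥ 0.05, so fail to reject H₀.
The data do not give significant evidence that the true slope on residual sugar is negative.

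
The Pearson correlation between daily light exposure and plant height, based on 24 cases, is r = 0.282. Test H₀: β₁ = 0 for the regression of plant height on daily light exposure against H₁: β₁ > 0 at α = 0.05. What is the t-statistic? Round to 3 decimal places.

t = 1.379

t = r·√(n − 2)/√(1 − r²) = 0.282·√22/√0.920476 = 1.379.
df = n − 2 = 22.
One-sided p ≈ 0.0909, which is ≥ 0.05, so fail to reject H₀.
The data do not give significant evidence of a linear association between daily light exposure and plant height.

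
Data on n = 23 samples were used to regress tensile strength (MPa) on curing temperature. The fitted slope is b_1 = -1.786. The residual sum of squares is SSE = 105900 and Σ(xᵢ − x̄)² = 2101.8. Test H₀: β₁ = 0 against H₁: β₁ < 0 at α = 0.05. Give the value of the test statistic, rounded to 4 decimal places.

t = -1.1530

MSE = SSE/(n − 2) = 105900/21 = 5042.86.
SE(b_1) = √(MSE/Sₓₓ) = √(5042.86/2101.8) = 1.54897.
t = -1.786 / 1.54897 = -1.1530.
df = n − 2 = 21.
One-sided p ≈ 0.1309, which is ≥ 0.05, so fail to reject H₀.
The data do not give significant evidence that the true slope on curing temperature is negative.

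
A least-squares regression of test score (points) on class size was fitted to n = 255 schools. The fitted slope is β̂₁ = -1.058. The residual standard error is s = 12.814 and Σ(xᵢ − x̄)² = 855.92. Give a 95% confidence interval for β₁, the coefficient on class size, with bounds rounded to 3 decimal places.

(-1.921, -0.195)

SE(β̂₁) = s/√Sₓₓ = 12.814/√855.92 = 0.437994.
df = n − 2 = 253.
t* = t_{0.025, 253} = 1.969385.
Margin = t* × SE = 1.969385 × 0.437994 = 0.86258.
CI: -1.058 ± 0.86258 → (-1.921, -0.195).
With 95% confidence, each one-unit increase in class size is associated with a change of between -1.921 and -0.195 points in test score.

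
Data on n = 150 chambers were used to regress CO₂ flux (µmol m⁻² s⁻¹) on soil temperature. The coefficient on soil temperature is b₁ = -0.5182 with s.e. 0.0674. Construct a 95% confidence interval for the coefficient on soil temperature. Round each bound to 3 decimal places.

(-0.651, -0.385)

df = n − 2 = 150 − 2 = 148.
t* = t_{0.025, 148} = 1.976122.
Margin = t* × SE = 1.976122 × 0.0674 = 0.13319.
CI: -0.5182 ± 0.13319 → (-0.651, -0.385).
With 95% confidence, each one-unit increase in soil temperature is associated with a change of between -0.651 and -0.385 µmol m⁻² s⁻¹ in CO₂ flux.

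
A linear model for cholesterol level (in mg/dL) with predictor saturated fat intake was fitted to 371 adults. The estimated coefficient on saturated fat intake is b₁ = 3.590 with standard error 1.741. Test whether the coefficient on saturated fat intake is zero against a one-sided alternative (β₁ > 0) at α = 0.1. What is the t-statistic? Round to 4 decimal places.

H₀: β₁ = 0 vs H₁: β₁ > 0.
t = (b₁ − β₁⁰)/SE = 3.590 / 1.741 = 2.0620.
df = n − 2 = 371 − 2 = 369.
One-sided p ≈ 0.0200, which is < 0.1, so reject H₀.
There is evidence that the true slope on saturated fat intake is positive.

t = 2.0620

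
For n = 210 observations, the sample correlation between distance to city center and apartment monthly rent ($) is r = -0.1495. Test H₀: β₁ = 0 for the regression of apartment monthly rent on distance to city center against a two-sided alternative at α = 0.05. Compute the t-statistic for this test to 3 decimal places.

t = r·√(n − 2)/√(1 − r²) = -0.1495·√208/√0.97765 = -2.181.
df = n − 2 = 208.
Two-sided p ≈ 0.0303, which is < 0.05, so reject H₀.
There is evidence of a linear association between distance to city center and apartment monthly rent.

t = -2.181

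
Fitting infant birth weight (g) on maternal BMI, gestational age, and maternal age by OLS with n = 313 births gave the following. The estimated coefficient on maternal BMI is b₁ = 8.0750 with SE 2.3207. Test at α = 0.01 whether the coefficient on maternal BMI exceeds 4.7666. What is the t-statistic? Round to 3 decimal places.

t = 1.426

H₀: β₁ = 4.7666 vs H₁: β₁ > 4.7666.
t = (b₁ − β₁⁰)/SE = (8.0750 − 4.7666) / 2.3207 = 1.426.
df = n − k − 1 = 313 − 3 − 1 = 309.
One-sided p ≈ 0.0775, which is ≥ 0.01, so fail to reject H₀.
The data do not give significant evidence that the true slope on maternal BMI exceeds 4.7666 g per unit, holding the other predictors fixed.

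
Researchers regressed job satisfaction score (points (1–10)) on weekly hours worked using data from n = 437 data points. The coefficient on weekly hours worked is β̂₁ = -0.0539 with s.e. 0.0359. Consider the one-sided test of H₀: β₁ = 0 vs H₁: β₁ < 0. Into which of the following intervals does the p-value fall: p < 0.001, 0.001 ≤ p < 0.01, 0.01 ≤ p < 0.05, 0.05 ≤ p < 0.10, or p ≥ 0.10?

t = -0.0539 / 0.0359 = -1.501.
df = n − 2 = 437 − 2 = 435.
One-sided p = P(T_{435} < t) ≈ 0.0670.
So 0.05 ≤ p < 0.10.

0.05 ≤ p < 0.10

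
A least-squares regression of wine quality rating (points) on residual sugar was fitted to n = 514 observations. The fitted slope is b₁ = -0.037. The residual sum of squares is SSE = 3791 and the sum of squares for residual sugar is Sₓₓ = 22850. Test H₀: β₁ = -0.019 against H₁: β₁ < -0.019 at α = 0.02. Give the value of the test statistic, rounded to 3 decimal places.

t = -1.000

MSE = SSE/(n − 2) = 3791/512 = 7.4043.
SE(b₁) = √(MSE/Sₓₓ) = √(7.4043/22850) = 0.0180011.
t = (-0.037 − (-0.019)) / 0.0180011 = -1.000.
df = n − 2 = 512.
One-sided p ≈ 0.1589, which is ≥ 0.02, so fail to reject H₀.
The data do not give significant evidence that the true slope on residual sugar is below -0.019 points per unit.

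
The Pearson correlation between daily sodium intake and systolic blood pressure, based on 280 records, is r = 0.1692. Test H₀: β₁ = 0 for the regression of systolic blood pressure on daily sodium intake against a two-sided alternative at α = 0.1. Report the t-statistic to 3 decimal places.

t = r·√(n − 2)/√(1 − r²) = 0.1692·√278/√0.971371 = 2.862.
df = n − 2 = 278.
Two-sided p ≈ 0.0045, which is < 0.1, so reject H₀.
There is evidence of a linear association between daily sodium intake and systolic blood pressure.

t = 2.862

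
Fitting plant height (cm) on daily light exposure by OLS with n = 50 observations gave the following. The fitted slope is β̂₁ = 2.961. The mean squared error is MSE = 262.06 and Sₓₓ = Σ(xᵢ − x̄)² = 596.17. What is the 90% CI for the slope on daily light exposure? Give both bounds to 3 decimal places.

(1.849, 4.073)

SE(β̂₁) = √(MSE/Sₓₓ) = √(262.06/596.17) = 0.663003.
df = n − 2 = 48.
t* = t_{0.05, 48} = 1.677224.
Margin = t* × SE = 1.677224 × 0.663003 = 1.11200.
CI: 2.961 ± 1.11200 → (1.849, 4.073).
With 90% confidence, each one-unit increase in daily light exposure is associated with a change of between 1.849 and 4.073 cm in plant height.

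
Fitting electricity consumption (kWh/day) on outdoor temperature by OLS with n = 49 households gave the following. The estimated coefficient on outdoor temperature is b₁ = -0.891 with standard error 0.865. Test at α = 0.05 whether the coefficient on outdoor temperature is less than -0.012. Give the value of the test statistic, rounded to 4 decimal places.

t = -1.0162

H₀: β₁ = -0.012 vs H₁: β₁ < -0.012.
t = (b₁ − β₁⁰)/SE = (-0.891 − (-0.012)) / 0.865 = -1.0162.
df = n − 2 = 49 − 2 = 47.
One-sided p ≈ 0.1574, which is ≥ 0.05, so fail to reject H₀.
The data do not give significant evidence that the true slope on outdoor temperature is below -0.012 kWh/day per unit.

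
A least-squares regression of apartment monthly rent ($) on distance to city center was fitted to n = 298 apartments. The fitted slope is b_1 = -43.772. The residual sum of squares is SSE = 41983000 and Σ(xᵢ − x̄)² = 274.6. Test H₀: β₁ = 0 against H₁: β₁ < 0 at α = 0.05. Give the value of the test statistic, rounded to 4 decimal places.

t = -1.9260

MSE = SSE/(n − 2) = 41983000/296 = 141834.
SE(b_1) = √(MSE/Sₓₓ) = √(141834/274.6) = 22.7269.
t = -43.772 / 22.7269 = -1.9260.
df = n − 2 = 296.
One-sided p ≈ 0.0275, which is < 0.05, so reject H₀.
There is evidence that the true slope on distance to city center is negative.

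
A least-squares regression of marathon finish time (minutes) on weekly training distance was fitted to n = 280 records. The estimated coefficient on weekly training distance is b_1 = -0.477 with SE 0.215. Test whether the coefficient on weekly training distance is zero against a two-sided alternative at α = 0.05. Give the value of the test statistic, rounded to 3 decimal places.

H₀: β₁ = 0 vs H₁: β₁ ≠ 0.
t = (b_1 − β₁⁰)/SE = -0.477 / 0.215 = -2.219.
df = n − 2 = 280 − 2 = 278.
Two-sided p ≈ 0.0273, which is < 0.05, so reject H₀.
There is evidence that weekly training distance is associated with marathon finish time.

t = -2.219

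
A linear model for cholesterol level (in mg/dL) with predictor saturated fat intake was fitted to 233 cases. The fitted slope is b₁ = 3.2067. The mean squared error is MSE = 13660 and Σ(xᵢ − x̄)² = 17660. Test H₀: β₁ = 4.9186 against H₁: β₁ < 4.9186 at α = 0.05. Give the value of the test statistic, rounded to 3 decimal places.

SE(b₁) = √(MSE/Sₓₓ) = √(13660/17660) = 0.879488.
t = (3.2067 − 4.9186) / 0.879488 = -1.946.
df = n − 2 = 231.
One-sided p ≈ 0.0264, which is < 0.05, so reject H₀.
There is evidence that the true slope on saturated fat intake is below 4.9186 mg/dL per unit.

t = -1.946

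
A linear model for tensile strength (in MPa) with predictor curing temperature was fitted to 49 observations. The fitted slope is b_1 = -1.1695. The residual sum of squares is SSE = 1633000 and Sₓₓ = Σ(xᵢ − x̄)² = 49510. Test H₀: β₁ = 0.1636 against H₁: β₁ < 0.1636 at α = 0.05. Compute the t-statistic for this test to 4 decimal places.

MSE = SSE/(n − 2) = 1633000/47 = 34744.7.
SE(b_1) = √(MSE/Sₓₓ) = √(34744.7/49510) = 0.837718.
t = (-1.1695 − 0.1636) / 0.837718 = -1.5913.
df = n − 2 = 47.
One-sided p ≈ 0.0591, which is ≥ 0.05, so fail to reject H₀.
The data do not give significant evidence that the true slope on curing temperature is below 0.1636 MPa per unit.

t = -1.5913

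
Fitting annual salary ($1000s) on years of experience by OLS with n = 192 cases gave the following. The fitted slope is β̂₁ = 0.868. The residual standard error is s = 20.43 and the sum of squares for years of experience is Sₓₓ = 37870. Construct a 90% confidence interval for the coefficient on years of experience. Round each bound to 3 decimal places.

(0.694, 1.042)

SE(β̂₁) = s/√Sₓₓ = 20.43/√37870 = 0.104983.
df = n − 2 = 190.
t* = t_{0.05, 190} = 1.652913.
Margin = t* × SE = 1.652913 × 0.104983 = 0.17353.
CI: 0.868 ± 0.17353 → (0.694, 1.042).
With 90% confidence, each one-unit increase in years of experience is associated with a change of between 0.694 and 1.042 $1000s in annual salary.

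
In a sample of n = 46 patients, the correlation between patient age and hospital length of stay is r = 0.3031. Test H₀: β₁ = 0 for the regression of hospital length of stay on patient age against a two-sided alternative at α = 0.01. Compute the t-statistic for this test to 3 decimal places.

t = r·√(n − 2)/√(1 − r²) = 0.3031·√44/√0.90813 = 2.110.
df = n − 2 = 44.
Two-sided p ≈ 0.0406, which is ≥ 0.01, so fail to reject H₀.
The data do not give significant evidence of a linear association between patient age and hospital length of stay.

t = 2.110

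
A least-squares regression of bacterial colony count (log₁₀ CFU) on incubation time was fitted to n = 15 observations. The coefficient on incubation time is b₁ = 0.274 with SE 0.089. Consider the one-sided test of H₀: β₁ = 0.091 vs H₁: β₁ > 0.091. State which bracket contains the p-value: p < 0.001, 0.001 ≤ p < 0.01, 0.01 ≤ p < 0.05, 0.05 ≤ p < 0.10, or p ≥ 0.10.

0.01 ≤ p < 0.05

t = (0.274 − 0.091) / 0.089 = 2.056.
df = n − 2 = 15 − 2 = 13.
One-sided p = P(T_{13} > t) ≈ 0.0302.
So 0.01 ≤ p < 0.05.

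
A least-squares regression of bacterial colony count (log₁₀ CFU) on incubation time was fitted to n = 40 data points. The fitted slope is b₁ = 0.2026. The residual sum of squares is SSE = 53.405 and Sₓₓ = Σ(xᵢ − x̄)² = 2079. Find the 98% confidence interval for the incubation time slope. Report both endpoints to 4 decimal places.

(0.1395, 0.2657)

MSE = SSE/(n − 2) = 53.405/38 = 1.40539.
SE(b₁) = √(MSE/Sₓₓ) = √(1.40539/2079) = 0.0259999.
df = n − 2 = 38.
t* = t_{0.01, 38} = 2.428568.
Margin = t* × SE = 2.428568 × 0.0259999 = 0.063143.
CI: 0.2026 ± 0.063143 → (0.1395, 0.2657).
With 98% confidence, each one-unit increase in incubation time is associated with a change of between 0.1395 and 0.2657 log₁₀ CFU in bacterial colony count.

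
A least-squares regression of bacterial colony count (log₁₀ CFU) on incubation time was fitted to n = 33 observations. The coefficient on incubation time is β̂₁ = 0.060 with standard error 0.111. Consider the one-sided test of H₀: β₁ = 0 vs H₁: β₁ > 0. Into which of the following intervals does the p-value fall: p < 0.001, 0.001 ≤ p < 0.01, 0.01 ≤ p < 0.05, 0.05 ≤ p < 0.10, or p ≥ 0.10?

p ≥ 0.10

t = 0.060 / 0.111 = 0.541.
df = n − 2 = 33 − 2 = 31.
One-sided p = P(T_{31} > t) ≈ 0.2963.
So p ≥ 0.10.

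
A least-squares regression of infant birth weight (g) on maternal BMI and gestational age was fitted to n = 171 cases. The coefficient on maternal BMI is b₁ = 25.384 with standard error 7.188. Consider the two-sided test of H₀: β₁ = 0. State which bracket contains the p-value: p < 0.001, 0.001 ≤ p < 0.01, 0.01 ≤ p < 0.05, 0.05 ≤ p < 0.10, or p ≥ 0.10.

t = 25.384 / 7.188 = 3.531.
df = n − k − 1 = 171 − 2 − 1 = 168.
Two-sided p = 2·P(T_{168} > |t|) ≈ 0.0005.
So p < 0.001.

p < 0.001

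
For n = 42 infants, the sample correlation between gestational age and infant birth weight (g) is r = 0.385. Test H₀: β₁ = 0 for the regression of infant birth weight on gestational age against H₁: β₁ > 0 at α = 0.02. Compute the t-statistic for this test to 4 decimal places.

t = r·√(n − 2)/√(1 − r²) = 0.385·√40/√0.851775 = 2.6383.
df = n − 2 = 40.
One-sided p ≈ 0.0059, which is < 0.02, so reject H₀.
There is evidence of a linear association between gestational age and infant birth weight.

t = 2.6383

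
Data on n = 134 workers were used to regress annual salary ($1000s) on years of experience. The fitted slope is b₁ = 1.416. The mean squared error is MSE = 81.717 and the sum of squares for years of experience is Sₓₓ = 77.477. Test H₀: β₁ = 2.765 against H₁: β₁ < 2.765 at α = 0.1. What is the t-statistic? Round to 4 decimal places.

t = -1.3135

SE(b₁) = √(MSE/Sₓₓ) = √(81.717/77.477) = 1.027.
t = (1.416 − 2.765) / 1.027 = -1.3135.
df = n − 2 = 132.
One-sided p ≈ 0.0956, which is < 0.1, so reject H₀.
There is evidence that the true slope on years of experience is below 2.765 $1000s per unit.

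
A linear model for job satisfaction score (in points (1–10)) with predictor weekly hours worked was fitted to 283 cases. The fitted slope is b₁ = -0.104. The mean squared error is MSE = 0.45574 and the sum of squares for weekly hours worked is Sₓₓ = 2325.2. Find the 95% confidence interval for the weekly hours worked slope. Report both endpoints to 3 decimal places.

(-0.132, -0.076)

SE(b₁) = √(MSE/Sₓₓ) = √(0.45574/2325.2) = 0.014.
df = n − 2 = 281.
t* = t_{0.025, 281} = 1.968442.
Margin = t* × SE = 1.968442 × 0.014 = 0.02756.
CI: -0.104 ± 0.02756 → (-0.132, -0.076).
With 95% confidence, each one-unit increase in weekly hours worked is associated with a change of between -0.132 and -0.076 points (1–10) in job satisfaction score.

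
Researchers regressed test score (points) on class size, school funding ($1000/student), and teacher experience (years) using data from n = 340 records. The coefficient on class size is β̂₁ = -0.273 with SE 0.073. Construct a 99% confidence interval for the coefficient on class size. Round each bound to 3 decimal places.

df = n − k − 1 = 340 − 3 − 1 = 336.
t* = t_{0.005, 336} = 2.59054.
Margin = t* × SE = 2.59054 × 0.073 = 0.18911.
CI: -0.273 ± 0.18911 → (-0.462, -0.084).
With 99% confidence, each one-unit increase in class size is associated with a change of between -0.462 and -0.084 points in test score, holding the other predictors fixed.

(-0.462, -0.084)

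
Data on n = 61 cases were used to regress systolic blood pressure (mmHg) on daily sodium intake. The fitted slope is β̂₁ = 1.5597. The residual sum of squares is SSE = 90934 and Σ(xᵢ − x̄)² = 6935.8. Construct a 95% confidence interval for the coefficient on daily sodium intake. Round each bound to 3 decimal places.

(0.616, 2.503)

MSE = SSE/(n − 2) = 90934/59 = 1541.25.
SE(β̂₁) = √(MSE/Sₓₓ) = √(1541.25/6935.8) = 0.471399.
df = n − 2 = 59.
t* = t_{0.025, 59} = 2.000995.
Margin = t* × SE = 2.000995 × 0.471399 = 0.94327.
CI: 1.5597 ± 0.94327 → (0.616, 2.503).
With 95% confidence, each one-unit increase in daily sodium intake is associated with a change of between 0.616 and 2.503 mmHg in systolic blood pressure.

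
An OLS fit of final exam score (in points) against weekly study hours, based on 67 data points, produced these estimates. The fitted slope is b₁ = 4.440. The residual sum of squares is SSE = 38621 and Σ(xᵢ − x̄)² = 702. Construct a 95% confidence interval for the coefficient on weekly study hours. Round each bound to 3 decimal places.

(2.603, 6.277)

MSE = SSE/(n − 2) = 38621/65 = 594.169.
SE(b₁) = √(MSE/Sₓₓ) = √(594.169/702) = 0.919997.
df = n − 2 = 65.
t* = t_{0.025, 65} = 1.997138.
Margin = t* × SE = 1.997138 × 0.919997 = 1.83736.
CI: 4.440 ± 1.83736 → (2.603, 6.277).
With 95% confidence, each one-unit increase in weekly study hours is associated with a change of between 2.603 and 6.277 points in final exam score.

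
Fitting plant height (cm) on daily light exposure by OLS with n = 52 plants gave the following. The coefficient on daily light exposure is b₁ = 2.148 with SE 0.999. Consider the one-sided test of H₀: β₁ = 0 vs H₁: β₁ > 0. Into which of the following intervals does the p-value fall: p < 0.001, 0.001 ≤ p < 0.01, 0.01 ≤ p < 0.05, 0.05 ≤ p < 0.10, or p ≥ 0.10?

t = 2.148 / 0.999 = 2.150.
df = n − 2 = 52 − 2 = 50.
One-sided p = P(T_{50} > t) ≈ 0.0182.
So 0.01 ≤ p < 0.05.

0.01 ≤ p < 0.05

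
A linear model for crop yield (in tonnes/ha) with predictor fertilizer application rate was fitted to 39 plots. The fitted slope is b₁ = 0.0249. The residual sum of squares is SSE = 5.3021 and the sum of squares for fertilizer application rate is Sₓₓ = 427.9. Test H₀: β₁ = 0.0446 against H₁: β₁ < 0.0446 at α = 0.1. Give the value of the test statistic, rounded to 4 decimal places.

t = -1.0765

MSE = SSE/(n − 2) = 5.3021/37 = 0.1433.
SE(b₁) = √(MSE/Sₓₓ) = √(0.1433/427.9) = 0.0183.
t = (0.0249 − 0.0446) / 0.0183 = -1.0765.
df = n − 2 = 37.
One-sided p ≈ 0.1443, which is ≥ 0.1, so fail to reject H₀.
The data do not give significant evidence that the true slope on fertilizer application rate is below 0.0446 tonnes/ha per unit.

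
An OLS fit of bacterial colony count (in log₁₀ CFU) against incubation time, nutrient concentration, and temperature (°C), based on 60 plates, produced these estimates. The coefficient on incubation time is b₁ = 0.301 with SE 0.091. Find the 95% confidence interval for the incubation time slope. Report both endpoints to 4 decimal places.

(0.1187, 0.4833)

df = n − k − 1 = 60 − 3 − 1 = 56.
t* = t_{0.025, 56} = 2.003241.
Margin = t* × SE = 2.003241 × 0.091 = 0.182295.
CI: 0.301 ± 0.182295 → (0.1187, 0.4833).
With 95% confidence, each one-unit increase in incubation time is associated with a change of between 0.1187 and 0.4833 log₁₀ CFU in bacterial colony count, holding the other predictors fixed.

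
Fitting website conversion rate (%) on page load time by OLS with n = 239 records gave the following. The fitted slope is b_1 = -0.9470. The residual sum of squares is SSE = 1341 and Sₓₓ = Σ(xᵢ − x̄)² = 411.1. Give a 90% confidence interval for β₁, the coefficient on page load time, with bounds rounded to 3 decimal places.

MSE = SSE/(n − 2) = 1341/237 = 5.65823.
SE(b_1) = √(MSE/Sₓₓ) = √(5.65823/411.1) = 0.117318.
df = n − 2 = 237.
t* = t_{0.05, 237} = 1.651308.
Margin = t* × SE = 1.651308 × 0.117318 = 0.19373.
CI: -0.9470 ± 0.19373 → (-1.141, -0.753).
With 90% confidence, each one-unit increase in page load time is associated with a change of between -1.141 and -0.753 % in website conversion rate.

(-1.141, -0.753)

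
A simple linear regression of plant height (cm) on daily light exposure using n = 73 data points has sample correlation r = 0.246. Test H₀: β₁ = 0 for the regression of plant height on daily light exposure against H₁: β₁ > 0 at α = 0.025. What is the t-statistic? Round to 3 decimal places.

t = r·√(n − 2)/√(1 − r²) = 0.246·√71/√0.939484 = 2.139.
df = n − 2 = 71.
One-sided p ≈ 0.0180, which is < 0.025, so reject H₀.
There is evidence of a linear association between daily light exposure and plant height.

t = 2.139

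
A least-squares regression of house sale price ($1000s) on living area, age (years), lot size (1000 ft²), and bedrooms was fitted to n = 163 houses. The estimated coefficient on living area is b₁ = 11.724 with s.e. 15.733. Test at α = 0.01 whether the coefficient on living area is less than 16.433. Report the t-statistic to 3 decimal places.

H₀: β₁ = 16.433 vs H₁: β₁ < 16.433.
t = (b₁ − β₁⁰)/SE = (11.724 − 16.433) / 15.733 = -0.299.
df = n − k − 1 = 163 − 4 − 1 = 158.
One-sided p ≈ 0.3825, which is ≥ 0.01, so fail to reject H₀.
The data do not give significant evidence that the true slope on living area is below 16.433 $1000s per unit, holding the other predictors fixed.

t = -0.299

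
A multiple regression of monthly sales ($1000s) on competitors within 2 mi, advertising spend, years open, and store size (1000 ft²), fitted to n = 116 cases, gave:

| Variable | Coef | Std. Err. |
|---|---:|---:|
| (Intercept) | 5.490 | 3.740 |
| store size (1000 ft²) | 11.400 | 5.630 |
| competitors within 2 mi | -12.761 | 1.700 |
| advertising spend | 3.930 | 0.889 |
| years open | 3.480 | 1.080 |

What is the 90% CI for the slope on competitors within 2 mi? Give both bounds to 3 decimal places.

Read off: b = -12.761, SE = 1.700 for competitors within 2 mi.
df = n − k − 1 = 116 − 4 − 1 = 111.
t* = t_{0.05, 111} = 1.658697.
Margin = t* × SE = 1.658697 × 1.700 = 2.81979.
CI: -12.761 ± 2.81979 → (-15.581, -9.941).

(-15.581, -9.941)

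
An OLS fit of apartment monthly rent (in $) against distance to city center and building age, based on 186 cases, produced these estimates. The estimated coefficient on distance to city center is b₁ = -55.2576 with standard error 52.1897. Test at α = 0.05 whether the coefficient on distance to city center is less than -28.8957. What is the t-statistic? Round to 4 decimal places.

H₀: β₁ = -28.8957 vs H₁: β₁ < -28.8957.
t = (b₁ − β₁⁰)/SE = (-55.2576 − (-28.8957)) / 52.1897 = -0.5051.
df = n − k − 1 = 186 − 2 − 1 = 183.
One-sided p ≈ 0.3070, which is ≥ 0.05, so fail to reject H₀.
The data do not give significant evidence that the true slope on distance to city center is below -28.8957 $ per unit, holding the other predictors fixed.

t = -0.5051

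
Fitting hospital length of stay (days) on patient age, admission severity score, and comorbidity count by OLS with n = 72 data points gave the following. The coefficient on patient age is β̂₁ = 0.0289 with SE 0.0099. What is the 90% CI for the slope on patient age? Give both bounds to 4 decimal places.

(0.0124, 0.0454)

df = n − k − 1 = 72 − 3 − 1 = 68.
t* = t_{0.05, 68} = 1.667572.
Margin = t* × SE = 1.667572 × 0.0099 = 0.016509.
CI: 0.0289 ± 0.016509 → (0.0124, 0.0454).
With 90% confidence, each one-unit increase in patient age is associated with a change of between 0.0124 and 0.0454 days in hospital length of stay, holding the other predictors fixed.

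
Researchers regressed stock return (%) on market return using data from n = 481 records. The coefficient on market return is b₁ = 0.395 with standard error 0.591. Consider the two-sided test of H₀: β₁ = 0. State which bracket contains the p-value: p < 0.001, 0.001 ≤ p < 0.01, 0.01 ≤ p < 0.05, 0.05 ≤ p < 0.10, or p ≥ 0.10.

p ≥ 0.10

t = 0.395 / 0.591 = 0.668.
df = n − 2 = 481 − 2 = 479.
Two-sided p = 2·P(T_{479} > |t|) ≈ 0.5042.
So p ≥ 0.10.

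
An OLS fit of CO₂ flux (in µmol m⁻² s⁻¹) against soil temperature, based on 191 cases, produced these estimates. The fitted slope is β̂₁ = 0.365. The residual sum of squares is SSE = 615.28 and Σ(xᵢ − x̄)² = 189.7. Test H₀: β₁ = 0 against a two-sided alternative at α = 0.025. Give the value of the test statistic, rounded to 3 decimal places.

MSE = SSE/(n − 2) = 615.28/189 = 3.25545.
SE(β̂₁) = √(MSE/Sₓₓ) = √(3.25545/189.7) = 0.131.
t = 0.365 / 0.131 = 2.786.
df = n − 2 = 189.
Two-sided p ≈ 0.0059, which is < 0.025, so reject H₀.
There is evidence that soil temperature is associated with CO₂ flux.

t = 2.786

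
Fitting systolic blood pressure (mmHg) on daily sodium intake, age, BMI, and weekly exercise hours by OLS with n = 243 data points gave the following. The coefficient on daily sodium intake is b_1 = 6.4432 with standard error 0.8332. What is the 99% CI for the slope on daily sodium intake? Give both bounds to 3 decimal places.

(4.280, 8.607)

df = n − k − 1 = 243 − 4 − 1 = 238.
t* = t_{0.005, 238} = 2.596644.
Margin = t* × SE = 2.596644 × 0.8332 = 2.16352.
CI: 6.4432 ± 2.16352 → (4.280, 8.607).
With 99% confidence, each one-unit increase in daily sodium intake is associated with a change of between 4.280 and 8.607 mmHg in systolic blood pressure, holding the other predictors fixed.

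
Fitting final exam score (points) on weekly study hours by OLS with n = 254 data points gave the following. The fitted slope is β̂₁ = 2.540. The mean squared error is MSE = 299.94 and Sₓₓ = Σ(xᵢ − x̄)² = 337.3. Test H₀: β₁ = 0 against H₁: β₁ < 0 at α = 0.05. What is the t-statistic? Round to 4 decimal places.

SE(β̂₁) = √(MSE/Sₓₓ) = √(299.94/337.3) = 0.942994.
t = 2.540 / 0.942994 = 2.6935.
df = n − 2 = 252.
One-sided p ≈ 0.9962, which is ≥ 0.05, so fail to reject H₀.
The data do not give significant evidence that the true slope on weekly study hours is negative.

t = 2.6935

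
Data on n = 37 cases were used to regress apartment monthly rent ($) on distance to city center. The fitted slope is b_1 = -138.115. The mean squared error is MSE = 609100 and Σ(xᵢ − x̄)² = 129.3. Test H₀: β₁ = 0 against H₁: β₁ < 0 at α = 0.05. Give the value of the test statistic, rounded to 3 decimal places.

t = -2.012

SE(b_1) = √(MSE/Sₓₓ) = √(609100/129.3) = 68.6349.
t = -138.115 / 68.6349 = -2.012.
df = n − 2 = 35.
One-sided p ≈ 0.0260, which is < 0.05, so reject H₀.
There is evidence that the true slope on distance to city center is negative.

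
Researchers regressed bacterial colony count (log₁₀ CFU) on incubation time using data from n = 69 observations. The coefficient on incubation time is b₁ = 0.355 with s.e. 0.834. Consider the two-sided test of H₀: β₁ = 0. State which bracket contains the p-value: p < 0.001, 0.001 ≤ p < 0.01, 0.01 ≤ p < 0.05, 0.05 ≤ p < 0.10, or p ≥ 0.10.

t = 0.355 / 0.834 = 0.426.
df = n − 2 = 69 − 2 = 67.
Two-sided p = 2·P(T_{67} > |t|) ≈ 0.6717.
So p ≥ 0.10.

p ≥ 0.10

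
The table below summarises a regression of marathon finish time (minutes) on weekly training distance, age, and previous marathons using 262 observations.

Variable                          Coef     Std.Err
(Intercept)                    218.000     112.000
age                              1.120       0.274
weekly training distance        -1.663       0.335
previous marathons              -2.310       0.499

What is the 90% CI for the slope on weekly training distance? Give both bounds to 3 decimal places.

(-2.216, -1.110)

Read off: b = -1.663, SE = 0.335 for weekly training distance.
df = n − k − 1 = 262 − 3 − 1 = 258.
t* = t_{0.05, 258} = 1.650781.
Margin = t* × SE = 1.650781 × 0.335 = 0.55301.
CI: -1.663 ± 0.55301 → (-2.216, -1.110).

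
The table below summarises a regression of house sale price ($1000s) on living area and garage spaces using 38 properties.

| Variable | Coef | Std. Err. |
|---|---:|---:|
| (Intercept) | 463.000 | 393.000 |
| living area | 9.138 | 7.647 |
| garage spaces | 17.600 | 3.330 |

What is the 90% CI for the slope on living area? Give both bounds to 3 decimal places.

Read off: b = 9.138, SE = 7.647 for living area.
df = n − k − 1 = 38 − 2 − 1 = 35.
t* = t_{0.05, 35} = 1.689572.
Margin = t* × SE = 1.689572 × 7.647 = 12.92016.
CI: 9.138 ± 12.92016 → (-3.782, 22.058).

(-3.782, 22.058)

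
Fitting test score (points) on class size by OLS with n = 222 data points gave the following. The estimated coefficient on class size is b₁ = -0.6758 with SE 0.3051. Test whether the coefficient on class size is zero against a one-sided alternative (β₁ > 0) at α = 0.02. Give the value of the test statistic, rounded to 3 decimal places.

t = -2.215

H₀: β₁ = 0 vs H₁: β₁ > 0.
t = (b₁ − β₁⁰)/SE = -0.6758 / 0.3051 = -2.215.
df = n − 2 = 222 − 2 = 220.
One-sided p ≈ 0.9861, which is ≥ 0.02, so fail to reject H₀.
The data do not give significant evidence that the true slope on class size is positive.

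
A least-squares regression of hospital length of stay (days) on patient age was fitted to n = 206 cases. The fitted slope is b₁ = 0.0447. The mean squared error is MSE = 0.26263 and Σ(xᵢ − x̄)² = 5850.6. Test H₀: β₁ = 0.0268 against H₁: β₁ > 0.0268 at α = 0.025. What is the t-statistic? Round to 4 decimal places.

t = 2.6717

SE(b₁) = √(MSE/Sₓₓ) = √(0.26263/5850.6) = 0.00669996.
t = (0.0447 − 0.0268) / 0.00669996 = 2.6717.
df = n − 2 = 204.
One-sided p ≈ 0.0041, which is < 0.025, so reject H₀.
There is evidence that the true slope on patient age exceeds 0.0268 days per unit.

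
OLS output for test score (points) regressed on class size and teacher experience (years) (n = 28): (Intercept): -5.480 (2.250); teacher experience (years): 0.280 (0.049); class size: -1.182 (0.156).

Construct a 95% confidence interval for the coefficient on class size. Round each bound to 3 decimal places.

(-1.503, -0.861)

Read off: b = -1.182, SE = 0.156 for class size.
df = n − k − 1 = 28 − 2 − 1 = 25.
t* = t_{0.025, 25} = 2.059539.
Margin = t* × SE = 2.059539 × 0.156 = 0.32129.
CI: -1.182 ± 0.32129 → (-1.503, -0.861).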